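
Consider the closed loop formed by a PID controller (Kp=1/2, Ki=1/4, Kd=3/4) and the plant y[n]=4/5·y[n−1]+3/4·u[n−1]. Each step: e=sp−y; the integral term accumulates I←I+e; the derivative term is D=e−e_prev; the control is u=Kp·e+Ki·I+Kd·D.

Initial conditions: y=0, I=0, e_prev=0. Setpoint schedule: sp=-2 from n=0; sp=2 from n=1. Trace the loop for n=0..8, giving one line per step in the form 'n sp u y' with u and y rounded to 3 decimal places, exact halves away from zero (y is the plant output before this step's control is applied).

(exact arithmetic carried between steps; '≈' marks a value shown rounded to 6 d.p. or computed from one; I and e_prev carry over from the previous line; the table rounds u and y to 3 d.p., halves away from zero)
n=0: y=0, sp=-2, e=sp−y=-2; I=-2, D=e−e_prev=-2; u=1/2·(-2)+1/4·(-2)+3/4·(-2)=-3; next y=4/5·0+3/4·(-3)=-2.25
n=1: y=-2.25, sp=2, e=sp−y=4.25; I=2.25, D=e−e_prev=6.25; u=1/2·4.25+1/4·2.25+3/4·6.25=7.375; next y=4/5·(-2.25)+3/4·7.375=3.73125
n=2: y=3.73125, sp=2, e=sp−y=-1.73125; I=0.51875, D=e−e_prev=-5.98125; u=1/2·(-1.73125)+1/4·0.51875+3/4·(-5.98125)=-5.221875; next y=4/5·3.73125+3/4·(-5.221875)≈-0.931406
n=3: y≈-0.931406, sp=2, e=sp−y≈2.931406; I≈3.450156, D=e−e_prev≈4.662656; u=1/2·2.931406+1/4·3.450156+3/4·4.662656≈5.825234; next y=4/5·(-0.931406)+3/4·5.825234≈3.623801
n=4: y≈3.623801, sp=2, e=sp−y≈-1.623801; I≈1.826355, D=e−e_prev≈-4.555207; u=1/2·(-1.623801)+1/4·1.826355+3/4·(-4.555207)≈-3.771717; next y=4/5·3.623801+3/4·(-3.771717)≈0.070253
n=5: y≈0.070253, sp=2, e=sp−y≈1.929747; I≈3.756102, D=e−e_prev≈3.553548; u=1/2·1.929747+1/4·3.756102+3/4·3.553548≈4.569060; next y=4/5·0.070253+3/4·4.569060≈3.482997
n=6: y≈3.482997, sp=2, e=sp−y≈-1.482997; I≈2.273105, D=e−e_prev≈-3.412744; u=1/2·(-1.482997)+1/4·2.273105+3/4·(-3.412744)≈-2.732781; next y=4/5·3.482997+3/4·(-2.732781)≈0.736812
n=7: y≈0.736812, sp=2, e=sp−y≈1.263188; I≈3.536293, D=e−e_prev≈2.746185; u=1/2·1.263188+1/4·3.536293+3/4·2.746185≈3.575306; next y=4/5·0.736812+3/4·3.575306≈3.270929
n=8: y≈3.270929, sp=2, e=sp−y≈-1.270929; I≈2.265364, D=e−e_prev≈-2.534117; u=1/2·(-1.270929)+1/4·2.265364+3/4·(-2.534117)≈-1.969711; next y=4/5·3.270929+3/4·(-1.969711)≈1.139460

0 -2 -3.000 0.000
1 2 7.375 -2.250
2 2 -5.222 3.731
3 2 5.825 -0.931
4 2 -3.772 3.624
5 2 4.569 0.070
6 2 -2.733 3.483
7 2 3.575 0.737
8 2 -1.970 3.271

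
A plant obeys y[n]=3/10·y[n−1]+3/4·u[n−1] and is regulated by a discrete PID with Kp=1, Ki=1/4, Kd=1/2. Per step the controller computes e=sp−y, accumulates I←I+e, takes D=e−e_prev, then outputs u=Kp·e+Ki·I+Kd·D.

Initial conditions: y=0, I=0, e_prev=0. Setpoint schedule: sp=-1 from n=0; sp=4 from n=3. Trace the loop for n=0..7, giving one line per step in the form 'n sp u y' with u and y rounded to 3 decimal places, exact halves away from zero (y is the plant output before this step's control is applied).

(exact arithmetic carried between steps; '≈' marks a value shown rounded to 6 d.p. or computed from one; I and e_prev carry over from the previous line; the table rounds u and y to 3 d.p., halves away from zero)
n=0: y=0, sp=-1, e=sp−y=-1; I=-1, D=e−e_prev=-1; u=1·(-1)+1/4·(-1)+1/2·(-1)=-1.75; next y=3/10·0+3/4·(-1.75)=-1.3125
n=1: y=-1.3125, sp=-1, e=sp−y=0.3125; I=-0.6875, D=e−e_prev=1.3125; u=1·0.3125+1/4·(-0.6875)+1/2·1.3125=0.796875; next y=3/10·(-1.3125)+3/4·0.796875≈0.203906
n=2: y≈0.203906, sp=-1, e=sp−y≈-1.203906; I≈-1.891406, D=e−e_prev≈-1.516406; u=1·(-1.203906)+1/4·(-1.891406)+1/2·(-1.516406)≈-2.434961; next y=3/10·0.203906+3/4·(-2.434961)≈-1.765049
n=3: y≈-1.765049, sp=4, e=sp−y≈5.765049; I≈3.873643, D=e−e_prev≈6.968955; u=1·5.765049+1/4·3.873643+1/2·6.968955≈10.217937; next y=3/10·(-1.765049)+3/4·10.217937≈7.133938
n=4: y≈7.133938, sp=4, e=sp−y≈-3.133938; I≈0.739704, D=e−e_prev≈-8.898987; u=1·(-3.133938)+1/4·0.739704+1/2·(-8.898987)≈-7.398505; next y=3/10·7.133938+3/4·(-7.398505)≈-3.408698
n=5: y≈-3.408698, sp=4, e=sp−y≈7.408698; I≈8.148402, D=e−e_prev≈10.542636; u=1·7.408698+1/4·8.148402+1/2·10.542636≈14.717116; next y=3/10·(-3.408698)+3/4·14.717116≈10.015228
n=6: y≈10.015228, sp=4, e=sp−y≈-6.015228; I≈2.133174, D=e−e_prev≈-13.423925; u=1·(-6.015228)+1/4·2.133174+1/2·(-13.423925)≈-12.193897; next y=3/10·10.015228+3/4·(-12.193897)≈-6.140854
n=7: y≈-6.140854, sp=4, e=sp−y≈10.140854; I≈12.274029, D=e−e_prev≈16.156082; u=1·10.140854+1/4·12.274029+1/2·16.156082≈21.287403; next y=3/10·(-6.140854)+3/4·21.287403≈14.123296

0 -1 -1.750 0.000
1 -1 0.797 -1.313
2 -1 -2.435 0.204
3 4 10.218 -1.765
4 4 -7.399 7.134
5 4 14.717 -3.409
6 4 -12.194 10.015
7 4 21.287 -6.141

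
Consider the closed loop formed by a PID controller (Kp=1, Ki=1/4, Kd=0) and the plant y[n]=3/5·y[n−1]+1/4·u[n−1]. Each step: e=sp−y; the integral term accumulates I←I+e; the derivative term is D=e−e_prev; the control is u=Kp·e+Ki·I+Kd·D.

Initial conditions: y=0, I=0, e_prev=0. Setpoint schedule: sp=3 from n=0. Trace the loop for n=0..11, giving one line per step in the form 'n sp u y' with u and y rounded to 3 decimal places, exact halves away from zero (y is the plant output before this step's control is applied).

0 3 3.750 0.000
1 3 3.328 0.938
2 3 3.272 1.395
3 3 3.348 1.655
4 3 3.466 1.830
5 3 3.590 1.964
6 3 3.709 2.076
7 3 3.819 2.173
8 3 3.919 2.259
9 3 4.009 2.335
10 3 4.090 2.403
11 3 4.163 2.464

(exact arithmetic carried between steps; '≈' marks a value shown rounded to 6 d.p. or computed from one; I and e_prev carry over from the previous line; the table rounds u and y to 3 d.p., halves away from zero)
n=0: y=0, sp=3, e=sp−y=3; I=3, D=e−e_prev=3; u=1·3+1/4·3+0·3=3.75; next y=3/5·0+1/4·3.75=0.9375
n=1: y=0.9375, sp=3, e=sp−y=2.0625; I=5.0625, D=e−e_prev=-0.9375; u=1·2.0625+1/4·5.0625+0·(-0.9375)=3.328125; next y=3/5·0.9375+1/4·3.328125≈1.394531
n=2: y≈1.394531, sp=3, e=sp−y≈1.605469; I≈6.667969, D=e−e_prev≈-0.457031; u=1·1.605469+1/4·6.667969+0·(-0.457031)≈3.272461; next y=3/5·1.394531+1/4·3.272461≈1.654834
n=3: y≈1.654834, sp=3, e=sp−y≈1.345166; I≈8.013135, D=e−e_prev≈-0.260303; u=1·1.345166+1/4·8.013135+0·(-0.260303)≈3.348450; next y=3/5·1.654834+1/4·3.348450≈1.830013
n=4: y≈1.830013, sp=3, e=sp−y≈1.169987; I≈9.183122, D=e−e_prev≈-0.175179; u=1·1.169987+1/4·9.183122+0·(-0.175179)≈3.465768; next y=3/5·1.830013+1/4·3.465768≈1.964450
n=5: y≈1.964450, sp=3, e=sp−y≈1.035550; I≈10.218672, D=e−e_prev≈-0.134437; u=1·1.035550+1/4·10.218672+0·(-0.134437)≈3.590218; next y=3/5·1.964450+1/4·3.590218≈2.076224
n=6: y≈2.076224, sp=3, e=sp−y≈0.923776; I≈11.142448, D=e−e_prev≈-0.111775; u=1·0.923776+1/4·11.142448+0·(-0.111775)≈3.709388; next y=3/5·2.076224+1/4·3.709388≈2.173082
n=7: y≈2.173082, sp=3, e=sp−y≈0.826918; I≈11.969366, D=e−e_prev≈-0.096857; u=1·0.826918+1/4·11.969366+0·(-0.096857)≈3.819260; next y=3/5·2.173082+1/4·3.819260≈2.258664
n=8: y≈2.258664, sp=3, e=sp−y≈0.741336; I≈12.710702, D=e−e_prev≈-0.085582; u=1·0.741336+1/4·12.710702+0·(-0.085582)≈3.919012; next y=3/5·2.258664+1/4·3.919012≈2.334951
n=9: y≈2.334951, sp=3, e=sp−y≈0.665049; I≈13.375751, D=e−e_prev≈-0.076287; u=1·0.665049+1/4·13.375751+0·(-0.076287)≈4.008987; next y=3/5·2.334951+1/4·4.008987≈2.403217
n=10: y≈2.403217, sp=3, e=sp−y≈0.596783; I≈13.972534, D=e−e_prev≈-0.068266; u=1·0.596783+1/4·13.972534+0·(-0.068266)≈4.089916; next y=3/5·2.403217+1/4·4.089916≈2.464409
n=11: y≈2.464409, sp=3, e=sp−y≈0.535591; I≈14.508124, D=e−e_prev≈-0.061192; u=1·0.535591+1/4·14.508124+0·(-0.061192)≈4.162622; next y=3/5·2.464409+1/4·4.162622≈2.519301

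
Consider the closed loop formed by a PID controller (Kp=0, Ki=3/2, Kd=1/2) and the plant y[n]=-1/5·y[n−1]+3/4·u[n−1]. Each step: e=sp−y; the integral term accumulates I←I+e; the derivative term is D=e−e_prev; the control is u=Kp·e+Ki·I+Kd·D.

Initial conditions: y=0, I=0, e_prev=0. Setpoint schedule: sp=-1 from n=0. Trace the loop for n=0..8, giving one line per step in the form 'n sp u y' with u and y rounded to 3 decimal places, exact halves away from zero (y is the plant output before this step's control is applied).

0 -1 -2.000 0.000
1 -1 0.000 -1.500
2 -1 -3.600 0.300
3 -1 1.470 -2.760
4 -1 -6.249 1.655
5 -1 5.321 -5.018
6 -1 -12.012 4.994
7 -1 14.007 -10.008
8 -1 -25.012 12.507

(exact arithmetic carried between steps; '≈' marks a value shown rounded to 6 d.p. or computed from one; I and e_prev carry over from the previous line; the table rounds u and y to 3 d.p., halves away from zero)
n=0: y=0, sp=-1, e=sp−y=-1; I=-1, D=e−e_prev=-1; u=0·(-1)+3/2·(-1)+1/2·(-1)=-2; next y=-1/5·0+3/4·(-2)=-1.5
n=1: y=-1.5, sp=-1, e=sp−y=0.5; I=-0.5, D=e−e_prev=1.5; u=0·0.5+3/2·(-0.5)+1/2·1.5=0; next y=-1/5·(-1.5)+3/4·0=0.3
n=2: y=0.3, sp=-1, e=sp−y=-1.3; I=-1.8, D=e−e_prev=-1.8; u=0·(-1.3)+3/2·(-1.8)+1/2·(-1.8)=-3.6; next y=-1/5·0.3+3/4·(-3.6)=-2.76
n=3: y=-2.76, sp=-1, e=sp−y=1.76; I=-0.04, D=e−e_prev=3.06; u=0·1.76+3/2·(-0.04)+1/2·3.06=1.47; next y=-1/5·(-2.76)+3/4·1.47=1.6545
n=4: y=1.6545, sp=-1, e=sp−y=-2.6545; I=-2.6945, D=e−e_prev=-4.4145; u=0·(-2.6545)+3/2·(-2.6945)+1/2·(-4.4145)=-6.249; next y=-1/5·1.6545+3/4·(-6.249)=-5.01765
n=5: y=-5.01765, sp=-1, e=sp−y=4.01765; I=1.32315, D=e−e_prev=6.67215; u=0·4.01765+3/2·1.32315+1/2·6.67215=5.3208; next y=-1/5·(-5.01765)+3/4·5.3208=4.99413
n=6: y=4.99413, sp=-1, e=sp−y=-5.99413; I=-4.67098, D=e−e_prev=-10.01178; u=0·(-5.99413)+3/2·(-4.67098)+1/2·(-10.01178)=-12.01236; next y=-1/5·4.99413+3/4·(-12.01236)=-10.008096
n=7: y=-10.008096, sp=-1, e=sp−y=9.008096; I=4.337116, D=e−e_prev=15.002226; u=0·9.008096+3/2·4.337116+1/2·15.002226=14.006787; next y=-1/5·(-10.008096)+3/4·14.006787≈12.506709
n=8: y≈12.506709, sp=-1, e=sp−y≈-13.506709; I≈-9.169593, D=e−e_prev≈-22.514805; u=0·(-13.506709)+3/2·(-9.169593)+1/2·(-22.514805)≈-25.011793; next y=-1/5·12.506709+3/4·(-25.011793)≈-21.260187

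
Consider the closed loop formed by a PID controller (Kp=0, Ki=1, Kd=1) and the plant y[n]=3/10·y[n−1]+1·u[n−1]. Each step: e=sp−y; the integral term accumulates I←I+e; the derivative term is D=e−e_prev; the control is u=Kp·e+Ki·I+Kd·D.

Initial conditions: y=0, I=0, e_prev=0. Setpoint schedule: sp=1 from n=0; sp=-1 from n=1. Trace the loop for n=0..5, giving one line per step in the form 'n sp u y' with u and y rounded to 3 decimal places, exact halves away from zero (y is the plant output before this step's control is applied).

0 1 2.000 0.000
1 -1 -6.000 2.000
2 -1 9.800 -5.400
3 -1 -20.360 8.180
4 -1 36.212 -17.906
5 -1 -70.460 30.840

(exact arithmetic carried between steps; '≈' marks a value shown rounded to 6 d.p. or computed from one; I and e_prev carry over from the previous line; the table rounds u and y to 3 d.p., halves away from zero)
n=0: y=0, sp=1, e=sp−y=1; I=1, D=e−e_prev=1; u=0·1+1·1+1·1=2; next y=3/10·0+1·2=2
n=1: y=2, sp=-1, e=sp−y=-3; I=-2, D=e−e_prev=-4; u=0·(-3)+1·(-2)+1·(-4)=-6; next y=3/10·2+1·(-6)=-5.4
n=2: y=-5.4, sp=-1, e=sp−y=4.4; I=2.4, D=e−e_prev=7.4; u=0·4.4+1·2.4+1·7.4=9.8; next y=3/10·(-5.4)+1·9.8=8.18
n=3: y=8.18, sp=-1, e=sp−y=-9.18; I=-6.78, D=e−e_prev=-13.58; u=0·(-9.18)+1·(-6.78)+1·(-13.58)=-20.36; next y=3/10·8.18+1·(-20.36)=-17.906
n=4: y=-17.906, sp=-1, e=sp−y=16.906; I=10.126, D=e−e_prev=26.086; u=0·16.906+1·10.126+1·26.086=36.212; next y=3/10·(-17.906)+1·36.212=30.8402
n=5: y=30.8402, sp=-1, e=sp−y=-31.8402; I=-21.7142, D=e−e_prev=-48.7462; u=0·(-31.8402)+1·(-21.7142)+1·(-48.7462)=-70.4604; next y=3/10·30.8402+1·(-70.4604)=-61.20834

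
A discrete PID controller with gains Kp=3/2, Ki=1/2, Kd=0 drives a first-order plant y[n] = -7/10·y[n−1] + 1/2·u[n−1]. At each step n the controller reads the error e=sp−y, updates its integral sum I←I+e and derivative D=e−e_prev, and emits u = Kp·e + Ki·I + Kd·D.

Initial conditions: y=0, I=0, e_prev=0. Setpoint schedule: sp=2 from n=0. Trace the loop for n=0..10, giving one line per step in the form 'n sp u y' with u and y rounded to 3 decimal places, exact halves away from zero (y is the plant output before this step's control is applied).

0 2 4.000 0.000
1 2 1.000 2.000
2 2 6.800 -0.900
3 2 -1.610 4.030
4 2 12.687 -3.626
5 2 -9.515 8.882
6 2 26.757 -10.975
7 2 -30.827 21.061
8 2 62.077 -30.156
9 2 -86.453 52.148
10 2 152.228 -79.730

(exact arithmetic carried between steps; '≈' marks a value shown rounded to 6 d.p. or computed from one; I and e_prev carry over from the previous line; the table rounds u and y to 3 d.p., halves away from zero)
n=0: y=0, sp=2, e=sp−y=2; I=2, D=e−e_prev=2; u=3/2·2+1/2·2+0·2=4; next y=-7/10·0+1/2·4=2
n=1: y=2, sp=2, e=sp−y=0; I=2, D=e−e_prev=-2; u=3/2·0+1/2·2+0·(-2)=1; next y=-7/10·2+1/2·1=-0.9
n=2: y=-0.9, sp=2, e=sp−y=2.9; I=4.9, D=e−e_prev=2.9; u=3/2·2.9+1/2·4.9+0·2.9=6.8; next y=-7/10·(-0.9)+1/2·6.8=4.03
n=3: y=4.03, sp=2, e=sp−y=-2.03; I=2.87, D=e−e_prev=-4.93; u=3/2·(-2.03)+1/2·2.87+0·(-4.93)=-1.61; next y=-7/10·4.03+1/2·(-1.61)=-3.626
n=4: y=-3.626, sp=2, e=sp−y=5.626; I=8.496, D=e−e_prev=7.656; u=3/2·5.626+1/2·8.496+0·7.656=12.687; next y=-7/10·(-3.626)+1/2·12.687=8.8817
n=5: y=8.8817, sp=2, e=sp−y=-6.8817; I=1.6143, D=e−e_prev=-12.5077; u=3/2·(-6.8817)+1/2·1.6143+0·(-12.5077)=-9.5154; next y=-7/10·8.8817+1/2·(-9.5154)=-10.97489
n=6: y=-10.97489, sp=2, e=sp−y=12.97489; I=14.58919, D=e−e_prev=19.85659; u=3/2·12.97489+1/2·14.58919+0·19.85659=26.75693; next y=-7/10·(-10.97489)+1/2·26.75693=21.060888
n=7: y=21.060888, sp=2, e=sp−y=-19.060888; I=-4.471698, D=e−e_prev=-32.035778; u=3/2·(-19.060888)+1/2·(-4.471698)+0·(-32.035778)=-30.827181; next y=-7/10·21.060888+1/2·(-30.827181)≈-30.156212
n=8: y≈-30.156212, sp=2, e=sp−y≈32.156212; I≈27.684514, D=e−e_prev≈51.217100; u=3/2·32.156212+1/2·27.684514+0·51.217100≈62.076575; next y=-7/10·(-30.156212)+1/2·62.076575≈52.147636
n=9: y≈52.147636, sp=2, e=sp−y≈-50.147636; I≈-22.463122, D=e−e_prev≈-82.303848; u=3/2·(-50.147636)+1/2·(-22.463122)+0·(-82.303848)≈-86.453015; next y=-7/10·52.147636+1/2·(-86.453015)≈-79.729853
n=10: y≈-79.729853, sp=2, e=sp−y≈81.729853; I≈59.266731, D=e−e_prev≈131.877489; u=3/2·81.729853+1/2·59.266731+0·131.877489≈152.228145; next y=-7/10·(-79.729853)+1/2·152.228145≈131.924969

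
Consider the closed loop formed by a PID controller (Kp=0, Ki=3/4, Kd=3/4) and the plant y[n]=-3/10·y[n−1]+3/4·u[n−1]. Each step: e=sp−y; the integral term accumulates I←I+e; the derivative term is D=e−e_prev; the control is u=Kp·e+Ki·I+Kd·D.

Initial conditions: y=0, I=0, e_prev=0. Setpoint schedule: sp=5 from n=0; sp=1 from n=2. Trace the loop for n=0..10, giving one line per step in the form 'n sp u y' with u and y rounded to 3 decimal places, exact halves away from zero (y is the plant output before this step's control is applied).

0 5 7.500 0.000
1 5 -0.938 5.625
2 1 8.836 -2.391
3 1 -6.235 7.344
4 1 17.643 -6.879
5 1 -20.378 15.296
6 1 38.285 -19.873
7 1 -54.260 34.675
8 1 90.054 -51.098
9 1 -136.154 82.870
10 1 217.689 -126.976

(exact arithmetic carried between steps; '≈' marks a value shown rounded to 6 d.p. or computed from one; I and e_prev carry over from the previous line; the table rounds u and y to 3 d.p., halves away from zero)
n=0: y=0, sp=5, e=sp−y=5; I=5, D=e−e_prev=5; u=0·5+3/4·5+3/4·5=7.5; next y=-3/10·0+3/4·7.5=5.625
n=1: y=5.625, sp=5, e=sp−y=-0.625; I=4.375, D=e−e_prev=-5.625; u=0·(-0.625)+3/4·4.375+3/4·(-5.625)=-0.9375; next y=-3/10·5.625+3/4·(-0.9375)=-2.390625
n=2: y=-2.390625, sp=1, e=sp−y=3.390625; I=7.765625, D=e−e_prev=4.015625; u=0·3.390625+3/4·7.765625+3/4·4.015625≈8.835938; next y=-3/10·(-2.390625)+3/4·8.835938≈7.344141
n=3: y≈7.344141, sp=1, e=sp−y≈-6.344141; I≈1.421484, D=e−e_prev≈-9.734766; u=0·(-6.344141)+3/4·1.421484+3/4·(-9.734766)≈-6.234961; next y=-3/10·7.344141+3/4·(-6.234961)≈-6.879463
n=4: y≈-6.879463, sp=1, e=sp−y≈7.879463; I≈9.300947, D=e−e_prev≈14.223604; u=0·7.879463+3/4·9.300947+3/4·14.223604≈17.643413; next y=-3/10·(-6.879463)+3/4·17.643413≈15.296399
n=5: y≈15.296399, sp=1, e=sp−y≈-14.296399; I≈-4.995451, D=e−e_prev≈-22.175862; u=0·(-14.296399)+3/4·(-4.995451)+3/4·(-22.175862)≈-20.378485; next y=-3/10·15.296399+3/4·(-20.378485)≈-19.872783
n=6: y≈-19.872783, sp=1, e=sp−y≈20.872783; I≈15.877332, D=e−e_prev≈35.169182; u=0·20.872783+3/4·15.877332+3/4·35.169182≈38.284885; next y=-3/10·(-19.872783)+3/4·38.284885≈34.675499
n=7: y≈34.675499, sp=1, e=sp−y≈-33.675499; I≈-17.798167, D=e−e_prev≈-54.548282; u=0·(-33.675499)+3/4·(-17.798167)+3/4·(-54.548282)≈-54.259837; next y=-3/10·34.675499+3/4·(-54.259837)≈-51.097527
n=8: y≈-51.097527, sp=1, e=sp−y≈52.097527; I≈34.299360, D=e−e_prev≈85.773026; u=0·52.097527+3/4·34.299360+3/4·85.773026≈90.054290; next y=-3/10·(-51.097527)+3/4·90.054290≈82.869975
n=9: y≈82.869975, sp=1, e=sp−y≈-81.869975; I≈-47.570615, D=e−e_prev≈-133.967503; u=0·(-81.869975)+3/4·(-47.570615)+3/4·(-133.967503)≈-136.153589; next y=-3/10·82.869975+3/4·(-136.153589)≈-126.976184
n=10: y≈-126.976184, sp=1, e=sp−y≈127.976184; I≈80.405569, D=e−e_prev≈209.846159; u=0·127.976184+3/4·80.405569+3/4·209.846159≈217.688796; next y=-3/10·(-126.976184)+3/4·217.688796≈201.359452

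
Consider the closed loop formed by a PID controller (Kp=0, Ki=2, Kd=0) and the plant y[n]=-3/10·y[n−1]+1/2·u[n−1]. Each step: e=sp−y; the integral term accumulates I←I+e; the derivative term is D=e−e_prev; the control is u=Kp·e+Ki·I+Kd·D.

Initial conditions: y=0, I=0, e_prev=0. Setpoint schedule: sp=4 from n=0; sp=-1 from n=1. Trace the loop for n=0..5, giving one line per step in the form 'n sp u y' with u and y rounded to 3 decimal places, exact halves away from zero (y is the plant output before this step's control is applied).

(exact arithmetic carried between steps; '≈' marks a value shown rounded to 6 d.p. or computed from one; I and e_prev carry over from the previous line; the table rounds u and y to 3 d.p., halves away from zero)
n=0: y=0, sp=4, e=sp−y=4; I=4, D=e−e_prev=4; u=0·4+2·4+0·4=8; next y=-3/10·0+1/2·8=4
n=1: y=4, sp=-1, e=sp−y=-5; I=-1, D=e−e_prev=-9; u=0·(-5)+2·(-1)+0·(-9)=-2; next y=-3/10·4+1/2·(-2)=-2.2
n=2: y=-2.2, sp=-1, e=sp−y=1.2; I=0.2, D=e−e_prev=6.2; u=0·1.2+2·0.2+0·6.2=0.4; next y=-3/10·(-2.2)+1/2·0.4=0.86
n=3: y=0.86, sp=-1, e=sp−y=-1.86; I=-1.66, D=e−e_prev=-3.06; u=0·(-1.86)+2·(-1.66)+0·(-3.06)=-3.32; next y=-3/10·0.86+1/2·(-3.32)=-1.918
n=4: y=-1.918, sp=-1, e=sp−y=0.918; I=-0.742, D=e−e_prev=2.778; u=0·0.918+2·(-0.742)+0·2.778=-1.484; next y=-3/10·(-1.918)+1/2·(-1.484)=-0.1666
n=5: y=-0.1666, sp=-1, e=sp−y=-0.8334; I=-1.5754, D=e−e_prev=-1.7514; u=0·(-0.8334)+2·(-1.5754)+0·(-1.7514)=-3.1508; next y=-3/10·(-0.1666)+1/2·(-3.1508)=-1.52542

0 4 8.000 0.000
1 -1 -2.000 4.000
2 -1 0.400 -2.200
3 -1 -3.320 0.860
4 -1 -1.484 -1.918
5 -1 -3.151 -0.167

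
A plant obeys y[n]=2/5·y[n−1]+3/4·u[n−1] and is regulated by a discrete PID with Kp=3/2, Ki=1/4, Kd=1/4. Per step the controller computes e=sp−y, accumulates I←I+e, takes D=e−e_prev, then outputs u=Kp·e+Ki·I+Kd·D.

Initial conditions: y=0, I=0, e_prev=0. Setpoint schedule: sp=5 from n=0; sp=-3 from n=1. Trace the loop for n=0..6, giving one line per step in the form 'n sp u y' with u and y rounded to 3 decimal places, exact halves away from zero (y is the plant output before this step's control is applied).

(exact arithmetic carried between steps; '≈' marks a value shown rounded to 6 d.p. or computed from one; I and e_prev carry over from the previous line; the table rounds u and y to 3 d.p., halves away from zero)
n=0: y=0, sp=5, e=sp−y=5; I=5, D=e−e_prev=5; u=3/2·5+1/4·5+1/4·5=10; next y=2/5·0+3/4·10=7.5
n=1: y=7.5, sp=-3, e=sp−y=-10.5; I=-5.5, D=e−e_prev=-15.5; u=3/2·(-10.5)+1/4·(-5.5)+1/4·(-15.5)=-21; next y=2/5·7.5+3/4·(-21)=-12.75
n=2: y=-12.75, sp=-3, e=sp−y=9.75; I=4.25, D=e−e_prev=20.25; u=3/2·9.75+1/4·4.25+1/4·20.25=20.75; next y=2/5·(-12.75)+3/4·20.75=10.4625
n=3: y=10.4625, sp=-3, e=sp−y=-13.4625; I=-9.2125, D=e−e_prev=-23.2125; u=3/2·(-13.4625)+1/4·(-9.2125)+1/4·(-23.2125)=-28.3; next y=2/5·10.4625+3/4·(-28.3)=-17.04
n=4: y=-17.04, sp=-3, e=sp−y=14.04; I=4.8275, D=e−e_prev=27.5025; u=3/2·14.04+1/4·4.8275+1/4·27.5025=29.1425; next y=2/5·(-17.04)+3/4·29.1425=15.040875
n=5: y=15.040875, sp=-3, e=sp−y=-18.040875; I=-13.213375, D=e−e_prev=-32.080875; u=3/2·(-18.040875)+1/4·(-13.213375)+1/4·(-32.080875)=-38.384875; next y=2/5·15.040875+3/4·(-38.384875)≈-22.772306
n=6: y≈-22.772306, sp=-3, e=sp−y≈19.772306; I≈6.558931, D=e−e_prev≈37.813181; u=3/2·19.772306+1/4·6.558931+1/4·37.813181≈40.751488; next y=2/5·(-22.772306)+3/4·40.751488≈21.454693

0 5 10.000 0.000
1 -3 -21.000 7.500
2 -3 20.750 -12.750
3 -3 -28.300 10.463
4 -3 29.143 -17.040
5 -3 -38.385 15.041
6 -3 40.751 -22.772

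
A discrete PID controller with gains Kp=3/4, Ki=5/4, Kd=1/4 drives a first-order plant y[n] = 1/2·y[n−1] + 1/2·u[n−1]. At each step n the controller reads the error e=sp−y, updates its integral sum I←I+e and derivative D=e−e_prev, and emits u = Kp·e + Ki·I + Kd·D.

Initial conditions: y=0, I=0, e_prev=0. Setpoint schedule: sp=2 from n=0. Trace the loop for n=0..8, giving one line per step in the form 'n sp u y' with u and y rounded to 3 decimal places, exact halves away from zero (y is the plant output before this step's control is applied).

0 2 4.500 0.000
1 2 1.438 2.250
2 2 2.602 1.844
3 2 1.843 2.223
4 2 2.087 2.033
5 2 1.938 2.060
6 2 2.007 1.999
7 2 1.984 2.003
8 2 2.003 1.993

(exact arithmetic carried between steps; '≈' marks a value shown rounded to 6 d.p. or computed from one; I and e_prev carry over from the previous line; the table rounds u and y to 3 d.p., halves away from zero)
n=0: y=0, sp=2, e=sp−y=2; I=2, D=e−e_prev=2; u=3/4·2+5/4·2+1/4·2=4.5; next y=1/2·0+1/2·4.5=2.25
n=1: y=2.25, sp=2, e=sp−y=-0.25; I=1.75, D=e−e_prev=-2.25; u=3/4·(-0.25)+5/4·1.75+1/4·(-2.25)=1.4375; next y=1/2·2.25+1/2·1.4375=1.84375
n=2: y=1.84375, sp=2, e=sp−y=0.15625; I=1.90625, D=e−e_prev=0.40625; u=3/4·0.15625+5/4·1.90625+1/4·0.40625≈2.601563; next y=1/2·1.84375+1/2·2.601563≈2.222656
n=3: y≈2.222656, sp=2, e=sp−y≈-0.222656; I≈1.683594, D=e−e_prev≈-0.378906; u=3/4·(-0.222656)+5/4·1.683594+1/4·(-0.378906)≈1.842773; next y=1/2·2.222656+1/2·1.842773≈2.032715
n=4: y≈2.032715, sp=2, e=sp−y≈-0.032715; I≈1.650879, D=e−e_prev≈0.189941; u=3/4·(-0.032715)+5/4·1.650879+1/4·0.189941≈2.086548; next y=1/2·2.032715+1/2·2.086548≈2.059631
n=5: y≈2.059631, sp=2, e=sp−y≈-0.059631; I≈1.591248, D=e−e_prev≈-0.026917; u=3/4·(-0.059631)+5/4·1.591248+1/4·(-0.026917)≈1.937607; next y=1/2·2.059631+1/2·1.937607≈1.998619
n=6: y≈1.998619, sp=2, e=sp−y≈0.001381; I≈1.592628, D=e−e_prev≈0.061012; u=3/4·0.001381+5/4·1.592628+1/4·0.061012≈2.007074; next y=1/2·1.998619+1/2·2.007074≈2.002847
n=7: y≈2.002847, sp=2, e=sp−y≈-0.002847; I≈1.589782, D=e−e_prev≈-0.004228; u=3/4·(-0.002847)+5/4·1.589782+1/4·(-0.004228)≈1.984035; next y=1/2·2.002847+1/2·1.984035≈1.993441
n=8: y≈1.993441, sp=2, e=sp−y≈0.006559; I≈1.596341, D=e−e_prev≈0.009406; u=3/4·0.006559+5/4·1.596341+1/4·0.009406≈2.002697; next y=1/2·1.993441+1/2·2.002697≈1.998069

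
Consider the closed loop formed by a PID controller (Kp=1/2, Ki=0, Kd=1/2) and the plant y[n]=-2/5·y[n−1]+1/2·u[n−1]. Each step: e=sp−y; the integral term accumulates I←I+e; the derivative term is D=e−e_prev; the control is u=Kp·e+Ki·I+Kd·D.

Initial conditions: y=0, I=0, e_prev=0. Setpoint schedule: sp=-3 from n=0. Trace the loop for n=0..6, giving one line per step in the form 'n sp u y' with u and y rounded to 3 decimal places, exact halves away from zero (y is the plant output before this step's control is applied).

(exact arithmetic carried between steps; '≈' marks a value shown rounded to 6 d.p. or computed from one; I and e_prev carry over from the previous line; the table rounds u and y to 3 d.p., halves away from zero)
n=0: y=0, sp=-3, e=sp−y=-3; I=-3, D=e−e_prev=-3; u=1/2·(-3)+0·(-3)+1/2·(-3)=-3; next y=-2/5·0+1/2·(-3)=-1.5
n=1: y=-1.5, sp=-3, e=sp−y=-1.5; I=-4.5, D=e−e_prev=1.5; u=1/2·(-1.5)+0·(-4.5)+1/2·1.5=0; next y=-2/5·(-1.5)+1/2·0=0.6
n=2: y=0.6, sp=-3, e=sp−y=-3.6; I=-8.1, D=e−e_prev=-2.1; u=1/2·(-3.6)+0·(-8.1)+1/2·(-2.1)=-2.85; next y=-2/5·0.6+1/2·(-2.85)=-1.665
n=3: y=-1.665, sp=-3, e=sp−y=-1.335; I=-9.435, D=e−e_prev=2.265; u=1/2·(-1.335)+0·(-9.435)+1/2·2.265=0.465; next y=-2/5·(-1.665)+1/2·0.465=0.8985
n=4: y=0.8985, sp=-3, e=sp−y=-3.8985; I=-13.3335, D=e−e_prev=-2.5635; u=1/2·(-3.8985)+0·(-13.3335)+1/2·(-2.5635)=-3.231; next y=-2/5·0.8985+1/2·(-3.231)=-1.9749
n=5: y=-1.9749, sp=-3, e=sp−y=-1.0251; I=-14.3586, D=e−e_prev=2.8734; u=1/2·(-1.0251)+0·(-14.3586)+1/2·2.8734=0.92415; next y=-2/5·(-1.9749)+1/2·0.92415=1.252035
n=6: y=1.252035, sp=-3, e=sp−y=-4.252035; I=-18.610635, D=e−e_prev=-3.226935; u=1/2·(-4.252035)+0·(-18.610635)+1/2·(-3.226935)=-3.739485; next y=-2/5·1.252035+1/2·(-3.739485)≈-2.370557

0 -3 -3.000 0.000
1 -3 0.000 -1.500
2 -3 -2.850 0.600
3 -3 0.465 -1.665
4 -3 -3.231 0.899
5 -3 0.924 -1.975
6 -3 -3.739 1.252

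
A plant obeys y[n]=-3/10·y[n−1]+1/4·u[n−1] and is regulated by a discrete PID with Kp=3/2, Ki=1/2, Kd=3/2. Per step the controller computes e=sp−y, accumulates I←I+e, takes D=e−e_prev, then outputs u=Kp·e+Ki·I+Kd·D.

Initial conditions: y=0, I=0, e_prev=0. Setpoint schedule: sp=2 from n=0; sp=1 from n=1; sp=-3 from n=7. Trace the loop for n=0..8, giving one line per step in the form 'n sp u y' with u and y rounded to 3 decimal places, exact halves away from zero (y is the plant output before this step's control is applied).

(exact arithmetic carried between steps; '≈' marks a value shown rounded to 6 d.p. or computed from one; I and e_prev carry over from the previous line; the table rounds u and y to 3 d.p., halves away from zero)
n=0: y=0, sp=2, e=sp−y=2; I=2, D=e−e_prev=2; u=3/2·2+1/2·2+3/2·2=7; next y=-3/10·0+1/4·7=1.75
n=1: y=1.75, sp=1, e=sp−y=-0.75; I=1.25, D=e−e_prev=-2.75; u=3/2·(-0.75)+1/2·1.25+3/2·(-2.75)=-4.625; next y=-3/10·1.75+1/4·(-4.625)=-1.68125
n=2: y=-1.68125, sp=1, e=sp−y=2.68125; I=3.93125, D=e−e_prev=3.43125; u=3/2·2.68125+1/2·3.93125+3/2·3.43125=11.134375; next y=-3/10·(-1.68125)+1/4·11.134375≈3.287969
n=3: y≈3.287969, sp=1, e=sp−y≈-2.287969; I≈1.643281, D=e−e_prev≈-4.969219; u=3/2·(-2.287969)+1/2·1.643281+3/2·(-4.969219)≈-10.064141; next y=-3/10·3.287969+1/4·(-10.064141)≈-3.502426
n=4: y≈-3.502426, sp=1, e=sp−y≈4.502426; I≈6.145707, D=e−e_prev≈6.790395; u=3/2·4.502426+1/2·6.145707+3/2·6.790395≈20.012084; next y=-3/10·(-3.502426)+1/4·20.012084≈6.053749
n=5: y≈6.053749, sp=1, e=sp−y≈-5.053749; I≈1.091958, D=e−e_prev≈-9.556175; u=3/2·(-5.053749)+1/2·1.091958+3/2·(-9.556175)≈-21.368906; next y=-3/10·6.053749+1/4·(-21.368906)≈-7.158351
n=6: y≈-7.158351, sp=1, e=sp−y≈8.158351; I≈9.250309, D=e−e_prev≈13.212100; u=3/2·8.158351+1/2·9.250309+3/2·13.212100≈36.680831; next y=-3/10·(-7.158351)+1/4·36.680831≈11.317713
n=7: y≈11.317713, sp=-3, e=sp−y≈-14.317713; I≈-5.067404, D=e−e_prev≈-22.476064; u=3/2·(-14.317713)+1/2·(-5.067404)+3/2·(-22.476064)≈-57.724368; next y=-3/10·11.317713+1/4·(-57.724368)≈-17.826406
n=8: y≈-17.826406, sp=-3, e=sp−y≈14.826406; I≈9.759002, D=e−e_prev≈29.144119; u=3/2·14.826406+1/2·9.759002+3/2·29.144119≈70.835288; next y=-3/10·(-17.826406)+1/4·70.835288≈23.056744

0 2 7.000 0.000
1 1 -4.625 1.750
2 1 11.134 -1.681
3 1 -10.064 3.288
4 1 20.012 -3.502
5 1 -21.369 6.054
6 1 36.681 -7.158
7 -3 -57.724 11.318
8 -3 70.835 -17.826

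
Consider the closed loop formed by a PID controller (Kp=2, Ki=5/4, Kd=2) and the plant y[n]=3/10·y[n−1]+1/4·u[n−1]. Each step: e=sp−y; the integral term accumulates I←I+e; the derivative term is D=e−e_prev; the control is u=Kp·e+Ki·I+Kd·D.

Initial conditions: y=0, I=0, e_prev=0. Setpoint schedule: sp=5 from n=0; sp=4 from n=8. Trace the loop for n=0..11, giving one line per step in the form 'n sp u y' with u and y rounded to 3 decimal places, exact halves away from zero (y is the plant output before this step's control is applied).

(exact arithmetic carried between steps; '≈' marks a value shown rounded to 6 d.p. or computed from one; I and e_prev carry over from the previous line; the table rounds u and y to 3 d.p., halves away from zero)
n=0: y=0, sp=5, e=sp−y=5; I=5, D=e−e_prev=5; u=2·5+5/4·5+2·5=26.25; next y=3/10·0+1/4·26.25=6.5625
n=1: y=6.5625, sp=5, e=sp−y=-1.5625; I=3.4375, D=e−e_prev=-6.5625; u=2·(-1.5625)+5/4·3.4375+2·(-6.5625)=-11.953125; next y=3/10·6.5625+1/4·(-11.953125)≈-1.019531
n=2: y≈-1.019531, sp=5, e=sp−y≈6.019531; I≈9.457031, D=e−e_prev≈7.582031; u=2·6.019531+5/4·9.457031+2·7.582031≈39.024414; next y=3/10·(-1.019531)+1/4·39.024414≈9.450244
n=3: y≈9.450244, sp=5, e=sp−y≈-4.450244; I≈5.006787, D=e−e_prev≈-10.469775; u=2·(-4.450244)+5/4·5.006787+2·(-10.469775)≈-23.581555; next y=3/10·9.450244+1/4·(-23.581555)≈-3.060316
n=4: y≈-3.060316, sp=5, e=sp−y≈8.060316; I≈13.067103, D=e−e_prev≈12.510560; u=2·8.060316+5/4·13.067103+2·12.510560≈57.475629; next y=3/10·(-3.060316)+1/4·57.475629≈13.450813
n=5: y≈13.450813, sp=5, e=sp−y≈-8.450813; I≈4.616290, D=e−e_prev≈-16.511128; u=2·(-8.450813)+5/4·4.616290+2·(-16.511128)≈-44.153519; next y=3/10·13.450813+1/4·(-44.153519)≈-7.003136
n=6: y≈-7.003136, sp=5, e=sp−y≈12.003136; I≈16.619426, D=e−e_prev≈20.453948; u=2·12.003136+5/4·16.619426+2·20.453948≈85.688451; next y=3/10·(-7.003136)+1/4·85.688451≈19.321172
n=7: y≈19.321172, sp=5, e=sp−y≈-14.321172; I≈2.298254, D=e−e_prev≈-26.324308; u=2·(-14.321172)+5/4·2.298254+2·(-26.324308)≈-78.418142; next y=3/10·19.321172+1/4·(-78.418142)≈-13.808184
n=8: y≈-13.808184, sp=4, e=sp−y≈17.808184; I≈20.106438, D=e−e_prev≈32.129356; u=2·17.808184+5/4·20.106438+2·32.129356≈125.008127; next y=3/10·(-13.808184)+1/4·125.008127≈27.109577
n=9: y≈27.109577, sp=4, e=sp−y≈-23.109577; I≈-3.003139, D=e−e_prev≈-40.917761; u=2·(-23.109577)+5/4·(-3.003139)+2·(-40.917761)≈-131.808598; next y=3/10·27.109577+1/4·(-131.808598)≈-24.819277
n=10: y≈-24.819277, sp=4, e=sp−y≈28.819277; I≈25.816138, D=e−e_prev≈51.928853; u=2·28.819277+5/4·25.816138+2·51.928853≈193.766432; next y=3/10·(-24.819277)+1/4·193.766432≈40.995825
n=11: y≈40.995825, sp=4, e=sp−y≈-36.995825; I≈-11.179687, D=e−e_prev≈-65.815101; u=2·(-36.995825)+5/4·(-11.179687)+2·(-65.815101)≈-219.596462; next y=3/10·40.995825+1/4·(-219.596462)≈-42.600368

0 5 26.250 0.000
1 5 -11.953 6.563
2 5 39.024 -1.020
3 5 -23.582 9.450
4 5 57.476 -3.060
5 5 -44.154 13.451
6 5 85.688 -7.003
7 5 -78.418 19.321
8 4 125.008 -13.808
9 4 -131.809 27.110
10 4 193.766 -24.819
11 4 -219.596 40.996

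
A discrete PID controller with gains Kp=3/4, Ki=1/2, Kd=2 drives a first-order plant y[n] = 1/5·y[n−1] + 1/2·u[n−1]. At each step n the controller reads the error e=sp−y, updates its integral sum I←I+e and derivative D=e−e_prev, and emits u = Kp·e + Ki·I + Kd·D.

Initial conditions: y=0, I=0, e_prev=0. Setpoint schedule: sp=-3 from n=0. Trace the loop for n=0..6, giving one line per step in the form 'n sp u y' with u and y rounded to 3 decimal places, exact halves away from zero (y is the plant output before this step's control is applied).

0 -3 -9.750 0.000
1 -3 10.594 -4.875
2 -3 -28.109 4.322
3 -3 43.538 -13.190
4 -3 -91.433 19.131
5 -3 160.462 -41.891
6 -3 -311.802 71.853

(exact arithmetic carried between steps; '≈' marks a value shown rounded to 6 d.p. or computed from one; I and e_prev carry over from the previous line; the table rounds u and y to 3 d.p., halves away from zero)
n=0: y=0, sp=-3, e=sp−y=-3; I=-3, D=e−e_prev=-3; u=3/4·(-3)+1/2·(-3)+2·(-3)=-9.75; next y=1/5·0+1/2·(-9.75)=-4.875
n=1: y=-4.875, sp=-3, e=sp−y=1.875; I=-1.125, D=e−e_prev=4.875; u=3/4·1.875+1/2·(-1.125)+2·4.875=10.59375; next y=1/5·(-4.875)+1/2·10.59375=4.321875
n=2: y=4.321875, sp=-3, e=sp−y=-7.321875; I=-8.446875, D=e−e_prev=-9.196875; u=3/4·(-7.321875)+1/2·(-8.446875)+2·(-9.196875)≈-28.108594; next y=1/5·4.321875+1/2·(-28.108594)≈-13.189922
n=3: y≈-13.189922, sp=-3, e=sp−y≈10.189922; I≈1.743047, D=e−e_prev≈17.511797; u=3/4·10.189922+1/2·1.743047+2·17.511797≈43.537559; next y=1/5·(-13.189922)+1/2·43.537559≈19.130795
n=4: y≈19.130795, sp=-3, e=sp−y≈-22.130795; I≈-20.387748, D=e−e_prev≈-32.320717; u=3/4·(-22.130795)+1/2·(-20.387748)+2·(-32.320717)≈-91.433404; next y=1/5·19.130795+1/2·(-91.433404)≈-41.890543
n=5: y≈-41.890543, sp=-3, e=sp−y≈38.890543; I≈18.502795, D=e−e_prev≈61.021338; u=3/4·38.890543+1/2·18.502795+2·61.021338≈160.461980; next y=1/5·(-41.890543)+1/2·160.461980≈71.852882
n=6: y≈71.852882, sp=-3, e=sp−y≈-74.852882; I≈-56.350087, D=e−e_prev≈-113.743424; u=3/4·(-74.852882)+1/2·(-56.350087)+2·(-113.743424)≈-311.801554; next y=1/5·71.852882+1/2·(-311.801554)≈-141.530200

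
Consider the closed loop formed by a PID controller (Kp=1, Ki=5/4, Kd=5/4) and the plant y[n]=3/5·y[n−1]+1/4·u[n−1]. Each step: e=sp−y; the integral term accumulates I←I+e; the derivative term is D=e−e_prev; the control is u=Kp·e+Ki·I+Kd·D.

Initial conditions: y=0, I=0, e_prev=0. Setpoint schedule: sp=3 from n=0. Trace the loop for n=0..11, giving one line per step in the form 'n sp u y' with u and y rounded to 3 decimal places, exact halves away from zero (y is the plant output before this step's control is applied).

0 3 10.500 0.000
1 3 1.313 2.625
2 3 7.589 1.903
3 3 4.082 3.039
4 3 6.136 2.844
5 3 4.700 3.240
6 3 5.319 3.119
7 3 4.731 3.201
8 3 4.924 3.104
9 3 4.709 3.093
10 3 4.790 3.033
11 3 4.729 3.017

(exact arithmetic carried between steps; '≈' marks a value shown rounded to 6 d.p. or computed from one; I and e_prev carry over from the previous line; the table rounds u and y to 3 d.p., halves away from zero)
n=0: y=0, sp=3, e=sp−y=3; I=3, D=e−e_prev=3; u=1·3+5/4·3+5/4·3=10.5; next y=3/5·0+1/4·10.5=2.625
n=1: y=2.625, sp=3, e=sp−y=0.375; I=3.375, D=e−e_prev=-2.625; u=1·0.375+5/4·3.375+5/4·(-2.625)=1.3125; next y=3/5·2.625+1/4·1.3125=1.903125
n=2: y=1.903125, sp=3, e=sp−y=1.096875; I=4.471875, D=e−e_prev=0.721875; u=1·1.096875+5/4·4.471875+5/4·0.721875≈7.589063; next y=3/5·1.903125+1/4·7.589063≈3.039141
n=3: y≈3.039141, sp=3, e=sp−y≈-0.039141; I≈4.432734, D=e−e_prev≈-1.136016; u=1·(-0.039141)+5/4·4.432734+5/4·(-1.136016)≈4.081758; next y=3/5·3.039141+1/4·4.081758≈2.843924
n=4: y≈2.843924, sp=3, e=sp−y≈0.156076; I≈4.588811, D=e−e_prev≈0.195217; u=1·0.156076+5/4·4.588811+5/4·0.195217≈6.136110; next y=3/5·2.843924+1/4·6.136110≈3.240382
n=5: y≈3.240382, sp=3, e=sp−y≈-0.240382; I≈4.348429, D=e−e_prev≈-0.396458; u=1·(-0.240382)+5/4·4.348429+5/4·(-0.396458)≈4.699581; next y=3/5·3.240382+1/4·4.699581≈3.119124
n=6: y≈3.119124, sp=3, e=sp−y≈-0.119124; I≈4.229304, D=e−e_prev≈0.121257; u=1·(-0.119124)+5/4·4.229304+5/4·0.121257≈5.319078; next y=3/5·3.119124+1/4·5.319078≈3.201244
n=7: y≈3.201244, sp=3, e=sp−y≈-0.201244; I≈4.028060, D=e−e_prev≈-0.082120; u=1·(-0.201244)+5/4·4.028060+5/4·(-0.082120)≈4.731182; next y=3/5·3.201244+1/4·4.731182≈3.103542
n=8: y≈3.103542, sp=3, e=sp−y≈-0.103542; I≈3.924518, D=e−e_prev≈0.097702; u=1·(-0.103542)+5/4·3.924518+5/4·0.097702≈4.924234; next y=3/5·3.103542+1/4·4.924234≈3.093184
n=9: y≈3.093184, sp=3, e=sp−y≈-0.093184; I≈3.831335, D=e−e_prev≈0.010358; u=1·(-0.093184)+5/4·3.831335+5/4·0.010358≈4.708933; next y=3/5·3.093184+1/4·4.708933≈3.033143
n=10: y≈3.033143, sp=3, e=sp−y≈-0.033143; I≈3.798191, D=e−e_prev≈0.060040; u=1·(-0.033143)+5/4·3.798191+5/4·0.060040≈4.789646; next y=3/5·3.033143+1/4·4.789646≈3.017298
n=11: y≈3.017298, sp=3, e=sp−y≈-0.017298; I≈3.780894, D=e−e_prev≈0.015846; u=1·(-0.017298)+5/4·3.780894+5/4·0.015846≈4.728627; next y=3/5·3.017298+1/4·4.728627≈2.992535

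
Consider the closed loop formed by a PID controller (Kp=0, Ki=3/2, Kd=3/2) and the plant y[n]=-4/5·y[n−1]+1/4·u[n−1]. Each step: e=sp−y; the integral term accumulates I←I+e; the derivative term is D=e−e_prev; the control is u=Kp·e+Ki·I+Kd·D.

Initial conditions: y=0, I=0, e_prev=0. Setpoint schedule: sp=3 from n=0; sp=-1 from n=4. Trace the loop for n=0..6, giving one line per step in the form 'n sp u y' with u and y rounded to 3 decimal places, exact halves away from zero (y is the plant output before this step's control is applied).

0 3 9.000 0.000
1 3 2.250 2.250
2 3 17.213 -1.238
3 3 -1.254 5.293
4 -1 22.626 -4.548
5 -1 -22.343 9.295
6 -1 49.929 -13.022

(exact arithmetic carried between steps; '≈' marks a value shown rounded to 6 d.p. or computed from one; I and e_prev carry over from the previous line; the table rounds u and y to 3 d.p., halves away from zero)
n=0: y=0, sp=3, e=sp−y=3; I=3, D=e−e_prev=3; u=0·3+3/2·3+3/2·3=9; next y=-4/5·0+1/4·9=2.25
n=1: y=2.25, sp=3, e=sp−y=0.75; I=3.75, D=e−e_prev=-2.25; u=0·0.75+3/2·3.75+3/2·(-2.25)=2.25; next y=-4/5·2.25+1/4·2.25=-1.2375
n=2: y=-1.2375, sp=3, e=sp−y=4.2375; I=7.9875, D=e−e_prev=3.4875; u=0·4.2375+3/2·7.9875+3/2·3.4875=17.2125; next y=-4/5·(-1.2375)+1/4·17.2125=5.293125
n=3: y=5.293125, sp=3, e=sp−y=-2.293125; I=5.694375, D=e−e_prev=-6.530625; u=0·(-2.293125)+3/2·5.694375+3/2·(-6.530625)=-1.254375; next y=-4/5·5.293125+1/4·(-1.254375)≈-4.548094
n=4: y≈-4.548094, sp=-1, e=sp−y≈3.548094; I≈9.242469, D=e−e_prev≈5.841219; u=0·3.548094+3/2·9.242469+3/2·5.841219≈22.625531; next y=-4/5·(-4.548094)+1/4·22.625531≈9.294858
n=5: y≈9.294858, sp=-1, e=sp−y≈-10.294858; I≈-1.052389, D=e−e_prev≈-13.842952; u=0·(-10.294858)+3/2·(-1.052389)+3/2·(-13.842952)≈-22.343011; next y=-4/5·9.294858+1/4·(-22.343011)≈-13.021639
n=6: y≈-13.021639, sp=-1, e=sp−y≈12.021639; I≈10.969250, D=e−e_prev≈22.316497; u=0·12.021639+3/2·10.969250+3/2·22.316497≈49.928620; next y=-4/5·(-13.021639)+1/4·49.928620≈22.899466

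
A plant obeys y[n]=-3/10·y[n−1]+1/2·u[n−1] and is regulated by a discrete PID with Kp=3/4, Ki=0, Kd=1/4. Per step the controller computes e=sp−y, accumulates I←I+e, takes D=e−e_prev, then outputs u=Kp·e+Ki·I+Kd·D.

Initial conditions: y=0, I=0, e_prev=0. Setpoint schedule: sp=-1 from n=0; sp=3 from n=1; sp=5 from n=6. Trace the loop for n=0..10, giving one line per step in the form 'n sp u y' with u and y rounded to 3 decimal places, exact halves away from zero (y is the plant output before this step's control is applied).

0 -1 -1.000 0.000
1 3 3.750 -0.500
2 3 0.100 2.025
3 3 3.314 -0.558
4 3 0.287 1.824
5 3 3.110 -0.404
6 5 2.473 1.676
7 5 3.436 0.734
8 5 2.436 1.498
9 5 3.356 0.769
10 5 2.495 1.447

(exact arithmetic carried between steps; '≈' marks a value shown rounded to 6 d.p. or computed from one; I and e_prev carry over from the previous line; the table rounds u and y to 3 d.p., halves away from zero)
n=0: y=0, sp=-1, e=sp−y=-1; I=-1, D=e−e_prev=-1; u=3/4·(-1)+0·(-1)+1/4·(-1)=-1; next y=-3/10·0+1/2·(-1)=-0.5
n=1: y=-0.5, sp=3, e=sp−y=3.5; I=2.5, D=e−e_prev=4.5; u=3/4·3.5+0·2.5+1/4·4.5=3.75; next y=-3/10·(-0.5)+1/2·3.75=2.025
n=2: y=2.025, sp=3, e=sp−y=0.975; I=3.475, D=e−e_prev=-2.525; u=3/4·0.975+0·3.475+1/4·(-2.525)=0.1; next y=-3/10·2.025+1/2·0.1=-0.5575
n=3: y=-0.5575, sp=3, e=sp−y=3.5575; I=7.0325, D=e−e_prev=2.5825; u=3/4·3.5575+0·7.0325+1/4·2.5825=3.31375; next y=-3/10·(-0.5575)+1/2·3.31375=1.824125
n=4: y=1.824125, sp=3, e=sp−y=1.175875; I=8.208375, D=e−e_prev=-2.381625; u=3/4·1.175875+0·8.208375+1/4·(-2.381625)=0.2865; next y=-3/10·1.824125+1/2·0.2865≈-0.403988
n=5: y≈-0.403988, sp=3, e=sp−y≈3.403988; I≈11.612363, D=e−e_prev≈2.228113; u=3/4·3.403988+0·11.612363+1/4·2.228113≈3.110019; next y=-3/10·(-0.403988)+1/2·3.110019≈1.676206
n=6: y≈1.676206, sp=5, e=sp−y≈3.323794; I≈14.936157, D=e−e_prev≈-0.080193; u=3/4·3.323794+0·14.936157+1/4·(-0.080193)≈2.472798; next y=-3/10·1.676206+1/2·2.472798≈0.733537
n=7: y≈0.733537, sp=5, e=sp−y≈4.266463; I≈19.202620, D=e−e_prev≈0.942669; u=3/4·4.266463+0·19.202620+1/4·0.942669≈3.435514; next y=-3/10·0.733537+1/2·3.435514≈1.497696
n=8: y≈1.497696, sp=5, e=sp−y≈3.502304; I≈22.704924, D=e−e_prev≈-0.764159; u=3/4·3.502304+0·22.704924+1/4·(-0.764159)≈2.435688; next y=-3/10·1.497696+1/2·2.435688≈0.768535
n=9: y≈0.768535, sp=5, e=sp−y≈4.231465; I≈26.936388, D=e−e_prev≈0.729161; u=3/4·4.231465+0·26.936388+1/4·0.729161≈3.355889; next y=-3/10·0.768535+1/2·3.355889≈1.447384
n=10: y≈1.447384, sp=5, e=sp−y≈3.552616; I≈30.489005, D=e−e_prev≈-0.678848; u=3/4·3.552616+0·30.489005+1/4·(-0.678848)≈2.494750; next y=-3/10·1.447384+1/2·2.494750≈0.813160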